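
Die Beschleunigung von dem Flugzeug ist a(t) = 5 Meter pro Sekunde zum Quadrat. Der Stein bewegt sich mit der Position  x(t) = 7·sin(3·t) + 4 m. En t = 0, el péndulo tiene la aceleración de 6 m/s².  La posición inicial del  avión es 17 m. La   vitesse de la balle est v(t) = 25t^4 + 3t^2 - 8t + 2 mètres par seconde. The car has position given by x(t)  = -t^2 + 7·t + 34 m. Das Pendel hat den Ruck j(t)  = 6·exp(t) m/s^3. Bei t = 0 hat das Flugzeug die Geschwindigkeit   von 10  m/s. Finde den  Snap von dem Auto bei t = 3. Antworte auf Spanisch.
Partiendo de la posición x(t) = -t^2 + 7·t + 34, tomamos 4 derivadas. La derivada de la posición da la velocidad: v(t) = 7 - 2·t. La derivada de la velocidad da la aceleración: a(t) = -2. La derivada de la aceleración da la sacudida: j(t) = 0. Tomando d/dt de j(t), encontramos s(t) = 0. De la ecuación del snap s(t) = 0, sustituimos t = 3 para obtener s = 0.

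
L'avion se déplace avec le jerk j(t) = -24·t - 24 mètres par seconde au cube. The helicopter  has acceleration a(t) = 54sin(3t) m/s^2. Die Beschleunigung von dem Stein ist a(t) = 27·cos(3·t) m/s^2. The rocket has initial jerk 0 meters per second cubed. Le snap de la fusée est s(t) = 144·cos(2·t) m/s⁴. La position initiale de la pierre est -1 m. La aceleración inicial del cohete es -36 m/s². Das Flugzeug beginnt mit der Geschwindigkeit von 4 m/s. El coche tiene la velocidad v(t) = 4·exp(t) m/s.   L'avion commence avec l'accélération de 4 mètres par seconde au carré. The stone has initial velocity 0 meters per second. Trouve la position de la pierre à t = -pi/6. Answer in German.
Um dies zu lösen, müssen wir 2 Stammfunktionen unserer Gleichung für die Beschleunigung a(t) = 27·cos(3·t) finden. Die Stammfunktion von der Beschleunigung, mit v(0) = 0, ergibt die Geschwindigkeit: v(t) = 9·sin(3·t). Das Integral von der Geschwindigkeit, mit x(0) = -1, ergibt die Position: x(t) = 2 - 3·cos(3·t). Aus der Gleichung für die Position x(t) = 2 - 3·cos(3·t), setzen wir t = -pi/6 ein und erhalten x = 2.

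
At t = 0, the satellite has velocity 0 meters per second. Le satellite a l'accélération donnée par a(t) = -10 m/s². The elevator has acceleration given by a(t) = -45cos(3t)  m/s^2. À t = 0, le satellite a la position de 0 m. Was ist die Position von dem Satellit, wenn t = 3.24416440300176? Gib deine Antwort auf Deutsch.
Wir müssen unsere Gleichung für die Beschleunigung a(t) = -10 2-mal integrieren. Die Stammfunktion von der Beschleunigung ist die Geschwindigkeit. Mit v(0) = 0 erhalten wir v(t) = -10·t. Durch Integration von der Geschwindigkeit und Verwendung der Anfangsbedingung x(0) = 0, erhalten wir x(t) = -5·t^2. Wir haben die Position x(t) = -5·t^2. Durch Einsetzen von t = 3.24416440300176: x(3.24416440300176) = -52.6230133685188.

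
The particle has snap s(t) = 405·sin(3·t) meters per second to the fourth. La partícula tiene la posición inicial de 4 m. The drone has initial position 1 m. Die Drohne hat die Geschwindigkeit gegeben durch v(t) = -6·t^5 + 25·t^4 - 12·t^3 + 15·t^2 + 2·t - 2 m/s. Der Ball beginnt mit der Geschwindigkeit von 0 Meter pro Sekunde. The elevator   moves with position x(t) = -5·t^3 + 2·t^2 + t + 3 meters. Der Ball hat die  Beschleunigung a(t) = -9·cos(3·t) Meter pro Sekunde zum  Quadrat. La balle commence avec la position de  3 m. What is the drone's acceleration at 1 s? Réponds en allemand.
Ausgehend von der Geschwindigkeit v(t) = -6·t^5 + 25·t^4 - 12·t^3 + 15·t^2 + 2·t - 2, nehmen wir 1 Ableitung. Mit d/dt von v(t) finden wir a(t) = -30·t^4 + 100·t^3 - 36·t^2 + 30·t + 2. Mit a(t) = -30·t^4 + 100·t^3 - 36·t^2 + 30·t + 2 und Einsetzen von t = 1, finden wir a = 66.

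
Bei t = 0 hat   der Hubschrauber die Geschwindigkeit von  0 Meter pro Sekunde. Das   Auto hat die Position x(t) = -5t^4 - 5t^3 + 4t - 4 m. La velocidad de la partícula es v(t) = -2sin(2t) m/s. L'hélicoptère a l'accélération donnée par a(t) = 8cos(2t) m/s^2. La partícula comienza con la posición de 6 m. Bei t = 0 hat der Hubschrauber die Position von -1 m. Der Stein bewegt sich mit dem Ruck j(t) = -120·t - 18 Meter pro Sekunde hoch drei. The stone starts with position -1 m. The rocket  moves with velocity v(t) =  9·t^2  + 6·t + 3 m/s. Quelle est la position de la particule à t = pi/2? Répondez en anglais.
We need to integrate our velocity equation v(t) = -2·sin(2·t) 1 time. The integral of velocity is position. Using x(0) = 6, we get x(t) = cos(2·t) + 5. We have position x(t) = cos(2·t) + 5. Substituting t = pi/2: x(pi/2) = 4.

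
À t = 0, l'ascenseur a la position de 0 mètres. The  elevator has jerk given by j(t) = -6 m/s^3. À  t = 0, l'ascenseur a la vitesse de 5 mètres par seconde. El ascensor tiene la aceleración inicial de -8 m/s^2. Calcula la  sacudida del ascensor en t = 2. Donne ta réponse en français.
De l'équation du jerk j(t) = -6, nous substituons t = 2 pour obtenir j = -6.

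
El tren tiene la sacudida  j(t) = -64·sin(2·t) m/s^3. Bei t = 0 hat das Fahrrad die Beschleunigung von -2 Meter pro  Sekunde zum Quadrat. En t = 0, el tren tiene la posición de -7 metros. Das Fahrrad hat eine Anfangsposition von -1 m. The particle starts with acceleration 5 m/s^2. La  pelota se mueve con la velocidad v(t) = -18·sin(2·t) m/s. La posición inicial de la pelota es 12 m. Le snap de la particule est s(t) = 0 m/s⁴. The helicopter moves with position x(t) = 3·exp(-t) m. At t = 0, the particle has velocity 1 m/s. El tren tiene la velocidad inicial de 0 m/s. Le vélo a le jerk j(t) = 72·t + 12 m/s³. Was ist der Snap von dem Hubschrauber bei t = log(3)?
Wir müssen unsere Gleichung für die Position x(t) = 3·exp(-t) 4-mal ableiten. Durch Ableiten von der Position erhalten wir die Geschwindigkeit: v(t) = -3·exp(-t). Durch Ableiten von der Geschwindigkeit erhalten wir die Beschleunigung: a(t) = 3·exp(-t). Durch Ableiten von der Beschleunigung erhalten wir den Ruck: j(t) = -3·exp(-t). Mit d/dt von j(t) finden wir s(t) = 3·exp(-t). Wir haben den Snap s(t) = 3·exp(-t). Durch Einsetzen von t = log(3): s(log(3)) = 1.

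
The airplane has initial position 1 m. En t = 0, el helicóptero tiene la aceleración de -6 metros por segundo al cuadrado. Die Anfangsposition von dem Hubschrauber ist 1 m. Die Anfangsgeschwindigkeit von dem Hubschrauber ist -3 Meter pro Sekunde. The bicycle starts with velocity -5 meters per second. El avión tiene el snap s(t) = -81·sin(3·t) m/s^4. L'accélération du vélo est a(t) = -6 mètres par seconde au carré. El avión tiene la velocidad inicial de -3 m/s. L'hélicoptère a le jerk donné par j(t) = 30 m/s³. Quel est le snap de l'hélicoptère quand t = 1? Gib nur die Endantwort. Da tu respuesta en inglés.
The snap at t = 1 is s = 0.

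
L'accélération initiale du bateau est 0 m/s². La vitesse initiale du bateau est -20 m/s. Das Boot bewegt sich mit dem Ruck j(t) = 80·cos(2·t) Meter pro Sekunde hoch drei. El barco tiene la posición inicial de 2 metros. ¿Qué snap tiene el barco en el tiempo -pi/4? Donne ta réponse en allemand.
Ausgehend von dem Ruck j(t) = 80·cos(2·t), nehmen wir 1 Ableitung. Durch Ableiten von dem Ruck erhalten wir den Snap: s(t) = -160·sin(2·t). Mit s(t) = -160·sin(2·t) und Einsetzen von t = -pi/4, finden wir s = 160.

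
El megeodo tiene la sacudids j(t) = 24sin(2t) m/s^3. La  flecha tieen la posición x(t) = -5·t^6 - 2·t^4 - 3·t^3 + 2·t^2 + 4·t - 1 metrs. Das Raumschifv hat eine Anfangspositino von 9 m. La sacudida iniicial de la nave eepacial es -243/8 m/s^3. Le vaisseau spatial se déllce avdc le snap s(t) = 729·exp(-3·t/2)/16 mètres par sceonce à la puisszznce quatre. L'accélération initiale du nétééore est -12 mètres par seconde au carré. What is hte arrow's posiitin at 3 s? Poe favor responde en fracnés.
En utilisant x(t) = -5·t^6 - 2·t^4 - 3·t^3 + 2·t^2 + 4·t - 1 et en substituant t = 3, nous trouvons x = -3859.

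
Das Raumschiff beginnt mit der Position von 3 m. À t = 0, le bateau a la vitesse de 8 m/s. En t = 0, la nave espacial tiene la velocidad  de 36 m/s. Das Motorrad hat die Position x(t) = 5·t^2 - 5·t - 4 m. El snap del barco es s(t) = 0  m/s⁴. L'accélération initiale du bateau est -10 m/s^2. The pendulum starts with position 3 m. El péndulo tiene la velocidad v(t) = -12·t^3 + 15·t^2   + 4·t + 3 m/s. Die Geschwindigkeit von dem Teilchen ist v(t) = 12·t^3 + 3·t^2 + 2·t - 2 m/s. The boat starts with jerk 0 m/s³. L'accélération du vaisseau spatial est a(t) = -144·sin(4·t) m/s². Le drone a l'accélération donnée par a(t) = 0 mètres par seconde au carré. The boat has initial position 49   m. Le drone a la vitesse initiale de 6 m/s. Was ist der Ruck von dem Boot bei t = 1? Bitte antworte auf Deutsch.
Um dies zu lösen, müssen wir 1 Integral unserer Gleichung für den Snap s(t) = 0 finden. Mit ∫s(t)dt und Anwendung von j(0) = 0, finden wir j(t) = 0. Wir haben den Ruck j(t) = 0. Durch Einsetzen von t = 1: j(1) = 0.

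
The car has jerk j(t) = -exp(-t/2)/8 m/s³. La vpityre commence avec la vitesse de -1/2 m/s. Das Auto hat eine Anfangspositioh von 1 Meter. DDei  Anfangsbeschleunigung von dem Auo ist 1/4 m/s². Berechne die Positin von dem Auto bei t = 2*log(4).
Ausgehend von dem Ruck j(t) = -exp(-t/2)/8, nehmen wir 3 Stammfunktionen. Die Stammfunktion von dem Ruck, mit a(0) = 1/4, ergibt die Beschleunigung: a(t) = exp(-t/2)/4. Die Stammfunktion von der Beschleunigung ist die Geschwindigkeit. Mit v(0) = -1/2 erhalten wir v(t) = -exp(-t/2)/2. Mit ∫v(t)dt und Anwendung von x(0) = 1, finden wir x(t) = exp(-t/2). Wir haben die Position x(t) = exp(-t/2). Durch Einsetzen von t = 2*log(4): x(2*log(4)) = 1/4.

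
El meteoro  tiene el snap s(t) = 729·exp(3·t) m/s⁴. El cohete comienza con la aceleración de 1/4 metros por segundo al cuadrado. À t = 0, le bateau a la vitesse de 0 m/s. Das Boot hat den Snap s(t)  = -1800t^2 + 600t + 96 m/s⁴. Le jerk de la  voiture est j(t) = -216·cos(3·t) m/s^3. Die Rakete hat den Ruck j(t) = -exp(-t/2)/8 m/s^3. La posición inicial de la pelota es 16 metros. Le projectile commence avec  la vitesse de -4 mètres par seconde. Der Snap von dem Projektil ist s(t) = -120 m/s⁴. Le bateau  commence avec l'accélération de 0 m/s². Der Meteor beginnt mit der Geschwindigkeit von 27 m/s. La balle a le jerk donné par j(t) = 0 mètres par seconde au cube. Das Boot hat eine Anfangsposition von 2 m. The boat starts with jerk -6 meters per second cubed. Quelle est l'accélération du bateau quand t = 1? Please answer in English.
We need to integrate our snap equation s(t) = -1800·t^2 + 600·t + 96 2 times. Finding the antiderivative of s(t) and using j(0) = -6: j(t) = -600·t^3 + 300·t^2 + 96·t - 6. The antiderivative of jerk, with a(0) = 0, gives acceleration: a(t) = 2·t·(-75·t^3 + 50·t^2 + 24·t - 3). Using a(t) = 2·t·(-75·t^3 + 50·t^2 + 24·t - 3) and substituting t = 1, we find a = -8.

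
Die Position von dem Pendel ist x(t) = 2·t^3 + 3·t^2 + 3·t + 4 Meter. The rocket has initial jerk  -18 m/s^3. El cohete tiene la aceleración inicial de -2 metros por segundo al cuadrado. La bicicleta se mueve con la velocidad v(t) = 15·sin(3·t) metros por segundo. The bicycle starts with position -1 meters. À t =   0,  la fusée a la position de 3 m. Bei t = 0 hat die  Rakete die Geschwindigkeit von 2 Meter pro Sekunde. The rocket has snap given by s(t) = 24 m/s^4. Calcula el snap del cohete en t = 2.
Tenemos el snap s(t) = 24. Sustituyendo t = 2: s(2) = 24.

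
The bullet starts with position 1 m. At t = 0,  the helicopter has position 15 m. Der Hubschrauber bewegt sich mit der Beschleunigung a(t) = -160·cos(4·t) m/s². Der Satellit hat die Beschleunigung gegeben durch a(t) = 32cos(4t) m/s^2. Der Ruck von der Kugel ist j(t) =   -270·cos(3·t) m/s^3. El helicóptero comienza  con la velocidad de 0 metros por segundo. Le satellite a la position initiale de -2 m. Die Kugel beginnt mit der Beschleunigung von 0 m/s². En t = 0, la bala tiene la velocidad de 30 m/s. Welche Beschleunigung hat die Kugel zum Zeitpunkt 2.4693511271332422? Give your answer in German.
Wir müssen die Stammfunktion unserer Gleichung für den Ruck j(t) = -270·cos(3·t) 1-mal finden. Mit ∫j(t)dt und Anwendung von a(0) = 0, finden wir a(t) = -90·sin(3·t). Wir haben die Beschleunigung a(t) = -90·sin(3·t). Durch Einsetzen von t = 2.4693511271332422: a(2.4693511271332422) = -81.1989632654375.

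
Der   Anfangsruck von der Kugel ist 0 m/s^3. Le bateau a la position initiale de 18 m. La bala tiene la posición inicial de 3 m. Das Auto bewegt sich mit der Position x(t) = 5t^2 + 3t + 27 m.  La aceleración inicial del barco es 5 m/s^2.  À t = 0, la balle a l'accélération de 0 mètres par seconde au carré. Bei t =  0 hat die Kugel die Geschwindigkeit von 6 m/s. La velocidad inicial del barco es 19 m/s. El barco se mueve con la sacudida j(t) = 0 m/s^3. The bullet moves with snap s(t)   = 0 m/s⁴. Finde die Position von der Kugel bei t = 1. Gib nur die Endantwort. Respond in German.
x(1) = 9.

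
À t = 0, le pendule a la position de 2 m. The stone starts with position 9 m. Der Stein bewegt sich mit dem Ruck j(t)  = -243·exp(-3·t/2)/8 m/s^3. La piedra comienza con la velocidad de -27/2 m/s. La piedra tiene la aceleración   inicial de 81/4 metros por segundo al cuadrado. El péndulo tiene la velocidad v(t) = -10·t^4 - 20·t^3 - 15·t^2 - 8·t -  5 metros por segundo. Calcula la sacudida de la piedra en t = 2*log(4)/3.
Tenemos la sacudida j(t) = -243·exp(-3·t/2)/8. Sustituyendo t = 2*log(4)/3: j(2*log(4)/3) = -243/32.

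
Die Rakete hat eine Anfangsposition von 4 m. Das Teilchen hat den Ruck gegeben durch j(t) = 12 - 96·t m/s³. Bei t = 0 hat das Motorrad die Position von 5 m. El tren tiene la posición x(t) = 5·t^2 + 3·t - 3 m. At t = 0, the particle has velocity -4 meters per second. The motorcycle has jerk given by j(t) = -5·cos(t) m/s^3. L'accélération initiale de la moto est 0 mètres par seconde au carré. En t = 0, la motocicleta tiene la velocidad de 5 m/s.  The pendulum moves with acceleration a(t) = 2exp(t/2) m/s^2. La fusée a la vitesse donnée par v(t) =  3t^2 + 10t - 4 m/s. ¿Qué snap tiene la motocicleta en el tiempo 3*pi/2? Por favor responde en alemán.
Um dies zu lösen, müssen wir 1 Ableitung unserer Gleichung für den Ruck j(t) = -5·cos(t) nehmen. Die Ableitung von dem Ruck ergibt den Snap: s(t) = 5·sin(t). Mit s(t) = 5·sin(t) und Einsetzen von t = 3*pi/2, finden wir s = -5.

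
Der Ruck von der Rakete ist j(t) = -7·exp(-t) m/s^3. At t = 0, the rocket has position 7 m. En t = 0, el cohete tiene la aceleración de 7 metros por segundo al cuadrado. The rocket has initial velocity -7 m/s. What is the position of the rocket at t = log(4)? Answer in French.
Nous devons intégrer notre équation du jerk j(t) = -7·exp(-t) 3 fois. La primitive du jerk est l'accélération. En utilisant a(0) = 7, nous obtenons a(t) = 7·exp(-t). La primitive de l'accélération est la vitesse. En utilisant v(0) = -7, nous obtenons v(t) = -7·exp(-t). L'intégrale de la vitesse est la position. En utilisant x(0) = 7, nous obtenons x(t) = 7·exp(-t). De l'équation de la position x(t) = 7·exp(-t), nous substituons t = log(4) pour obtenir x = 7/4.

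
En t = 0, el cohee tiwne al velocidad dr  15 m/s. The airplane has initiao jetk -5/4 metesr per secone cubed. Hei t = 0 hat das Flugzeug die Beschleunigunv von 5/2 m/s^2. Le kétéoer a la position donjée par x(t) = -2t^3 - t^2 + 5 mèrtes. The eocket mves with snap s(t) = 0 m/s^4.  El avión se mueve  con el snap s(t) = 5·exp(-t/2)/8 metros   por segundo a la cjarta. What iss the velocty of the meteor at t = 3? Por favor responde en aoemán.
Ausgehend von der Position x(t) = -2·t^3 - t^2 + 5, nehmen wir 1 Ableitung. Die Ableitung von der Position ergibt die Geschwindigkeit: v(t) = -6·t^2 - 2·t. Mit v(t) = -6·t^2 - 2·t und Einsetzen von t = 3, finden wir v = -60.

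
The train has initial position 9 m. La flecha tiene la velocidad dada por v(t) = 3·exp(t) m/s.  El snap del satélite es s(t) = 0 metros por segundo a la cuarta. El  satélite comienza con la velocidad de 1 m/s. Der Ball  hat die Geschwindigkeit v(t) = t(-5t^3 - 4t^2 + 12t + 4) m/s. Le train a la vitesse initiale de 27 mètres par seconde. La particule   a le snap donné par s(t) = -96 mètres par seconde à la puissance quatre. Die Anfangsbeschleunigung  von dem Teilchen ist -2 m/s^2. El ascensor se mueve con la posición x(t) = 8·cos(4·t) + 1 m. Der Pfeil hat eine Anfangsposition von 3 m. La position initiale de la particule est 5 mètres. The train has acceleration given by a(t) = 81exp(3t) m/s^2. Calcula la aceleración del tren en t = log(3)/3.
Tenemos la aceleración a(t) = 81·exp(3·t). Sustituyendo t = log(3)/3: a(log(3)/3) = 243.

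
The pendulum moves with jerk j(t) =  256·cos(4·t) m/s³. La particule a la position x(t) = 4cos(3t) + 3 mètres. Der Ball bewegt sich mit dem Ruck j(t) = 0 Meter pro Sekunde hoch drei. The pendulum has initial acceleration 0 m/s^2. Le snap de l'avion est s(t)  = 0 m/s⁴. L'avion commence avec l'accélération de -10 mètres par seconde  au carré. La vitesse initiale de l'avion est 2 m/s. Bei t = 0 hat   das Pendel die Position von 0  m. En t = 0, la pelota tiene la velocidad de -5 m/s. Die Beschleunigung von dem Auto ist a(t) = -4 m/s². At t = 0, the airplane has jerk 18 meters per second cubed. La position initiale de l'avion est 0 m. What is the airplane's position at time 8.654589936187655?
To find the answer, we compute 4 integrals of s(t) = 0. The antiderivative of snap, with j(0) = 18, gives jerk: j(t) = 18. Finding the integral of j(t) and using a(0) = -10: a(t) = 18·t - 10. Finding the antiderivative of a(t) and using v(0) = 2: v(t) = 9·t^2 - 10·t + 2. The integral of velocity, with x(0) = 0, gives position: x(t) = 3·t^3 - 5·t^2 + 2·t. Using x(t) = 3·t^3 - 5·t^2 + 2·t and substituting t = 8.654589936187655, we find x = 1587.53593495426.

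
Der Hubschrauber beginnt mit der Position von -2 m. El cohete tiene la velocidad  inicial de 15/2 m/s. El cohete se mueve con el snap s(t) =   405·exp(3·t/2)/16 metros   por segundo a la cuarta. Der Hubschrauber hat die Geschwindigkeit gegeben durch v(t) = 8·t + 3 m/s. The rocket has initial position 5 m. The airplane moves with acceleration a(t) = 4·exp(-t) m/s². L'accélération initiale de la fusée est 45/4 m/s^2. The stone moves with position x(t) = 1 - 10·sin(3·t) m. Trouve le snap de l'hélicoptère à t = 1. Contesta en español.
Para resolver esto, necesitamos tomar 3 derivadas de nuestra ecuación de la velocidad v(t) = 8·t + 3. Derivando la velocidad, obtenemos la aceleración: a(t) = 8. La derivada de la aceleración da la sacudida: j(t) = 0. Derivando la sacudida, obtenemos el snap: s(t) = 0. De la ecuación del snap s(t) = 0, sustituimos t = 1 para obtener s = 0.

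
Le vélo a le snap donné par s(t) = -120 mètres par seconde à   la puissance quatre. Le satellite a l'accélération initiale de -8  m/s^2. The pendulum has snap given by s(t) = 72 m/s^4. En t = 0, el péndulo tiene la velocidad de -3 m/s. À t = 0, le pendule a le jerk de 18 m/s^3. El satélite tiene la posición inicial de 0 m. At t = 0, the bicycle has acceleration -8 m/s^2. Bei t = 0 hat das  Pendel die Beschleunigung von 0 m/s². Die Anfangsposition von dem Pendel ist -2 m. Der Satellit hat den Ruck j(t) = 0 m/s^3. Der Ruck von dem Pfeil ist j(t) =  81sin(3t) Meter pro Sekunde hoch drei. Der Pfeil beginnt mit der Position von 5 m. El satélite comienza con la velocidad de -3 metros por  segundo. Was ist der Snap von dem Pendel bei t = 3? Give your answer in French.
De l'équation du snap s(t) = 72, nous substituons t = 3 pour obtenir s = 72.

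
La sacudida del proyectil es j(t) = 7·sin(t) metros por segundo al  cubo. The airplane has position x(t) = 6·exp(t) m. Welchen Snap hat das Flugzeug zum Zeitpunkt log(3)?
Wir müssen unsere Gleichung für die Position x(t) = 6·exp(t) 4-mal ableiten. Durch Ableiten von der Position erhalten wir die Geschwindigkeit: v(t) = 6·exp(t). Durch Ableiten von der Geschwindigkeit erhalten wir die Beschleunigung: a(t) = 6·exp(t). Mit d/dt von a(t) finden wir j(t) = 6·exp(t). Mit d/dt von j(t) finden wir s(t) = 6·exp(t). Aus der Gleichung für den Snap s(t) = 6·exp(t), setzen wir t = log(3) ein und erhalten s = 18.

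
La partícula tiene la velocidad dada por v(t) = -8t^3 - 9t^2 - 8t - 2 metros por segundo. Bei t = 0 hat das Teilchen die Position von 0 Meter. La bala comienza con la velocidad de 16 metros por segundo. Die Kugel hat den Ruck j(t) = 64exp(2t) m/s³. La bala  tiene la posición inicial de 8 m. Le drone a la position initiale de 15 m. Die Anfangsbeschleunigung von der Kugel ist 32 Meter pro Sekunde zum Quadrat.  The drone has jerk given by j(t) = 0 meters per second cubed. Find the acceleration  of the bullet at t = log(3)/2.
To solve this, we need to take 1 integral of our jerk equation j(t) = 64·exp(2·t). Taking ∫j(t)dt and applying a(0) = 32, we find a(t) = 32·exp(2·t). Using a(t) = 32·exp(2·t) and substituting t = log(3)/2, we find a = 96.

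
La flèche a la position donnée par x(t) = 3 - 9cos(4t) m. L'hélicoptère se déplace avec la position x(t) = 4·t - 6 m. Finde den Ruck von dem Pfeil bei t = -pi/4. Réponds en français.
En partant de la position x(t) = 3 - 9·cos(4·t), nous prenons 3 dérivées. En prenant d/dt de x(t), nous trouvons v(t) = 36·sin(4·t). La dérivée de la vitesse donne l'accélération: a(t) = 144·cos(4·t). En dérivant l'accélération, nous obtenons le jerk: j(t) = -576·sin(4·t). De l'équation du jerk j(t) = -576·sin(4·t), nous substituons t = -pi/4 pour obtenir j = 0.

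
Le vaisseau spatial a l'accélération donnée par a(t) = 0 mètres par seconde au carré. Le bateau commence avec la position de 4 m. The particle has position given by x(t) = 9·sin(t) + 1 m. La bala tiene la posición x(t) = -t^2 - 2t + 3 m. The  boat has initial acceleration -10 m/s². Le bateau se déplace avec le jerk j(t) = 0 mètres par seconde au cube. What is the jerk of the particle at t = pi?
To solve this, we need to take 3 derivatives of our position equation x(t) = 9·sin(t) + 1. Taking d/dt of x(t), we find v(t) = 9·cos(t). Taking d/dt of v(t), we find a(t) = -9·sin(t). Taking d/dt of a(t), we find j(t) = -9·cos(t). We have jerk j(t) = -9·cos(t). Substituting t = pi: j(pi) = 9.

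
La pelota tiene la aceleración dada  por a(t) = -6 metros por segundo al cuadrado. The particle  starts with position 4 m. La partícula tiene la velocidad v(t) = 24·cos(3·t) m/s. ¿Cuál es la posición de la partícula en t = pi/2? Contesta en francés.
Nous devons intégrer notre équation de la vitesse v(t) = 24·cos(3·t) 1 fois. La primitive de la vitesse, avec x(0) = 4, donne la position: x(t) = 8·sin(3·t) + 4. En utilisant x(t) = 8·sin(3·t) + 4 et en substituant t = pi/2, nous trouvons x = -4.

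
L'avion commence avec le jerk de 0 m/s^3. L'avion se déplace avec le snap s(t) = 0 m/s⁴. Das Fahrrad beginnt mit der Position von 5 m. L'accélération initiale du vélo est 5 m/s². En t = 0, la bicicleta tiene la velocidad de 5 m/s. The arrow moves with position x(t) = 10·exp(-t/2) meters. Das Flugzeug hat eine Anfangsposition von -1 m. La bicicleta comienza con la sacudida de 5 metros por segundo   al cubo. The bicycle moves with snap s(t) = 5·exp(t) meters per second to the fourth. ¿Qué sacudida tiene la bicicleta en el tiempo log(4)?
Para resolver esto, necesitamos tomar 1 antiderivada de nuestra ecuación del snap s(t) = 5·exp(t). Integrando el snap y usando la condición inicial j(0) = 5, obtenemos j(t) = 5·exp(t). Tenemos la sacudida j(t) = 5·exp(t). Sustituyendo t = log(4): j(log(4)) = 20.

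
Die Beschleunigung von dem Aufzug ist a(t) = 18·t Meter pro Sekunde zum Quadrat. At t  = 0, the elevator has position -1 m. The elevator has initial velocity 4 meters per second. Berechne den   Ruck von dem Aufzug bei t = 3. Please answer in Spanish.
Debemos derivar nuestra ecuación de la aceleración a(t) = 18·t 1 vez. La derivada de la aceleración da la sacudida: j(t) = 18. De la ecuación de la sacudida j(t) = 18, sustituimos t = 3 para obtener j = 18.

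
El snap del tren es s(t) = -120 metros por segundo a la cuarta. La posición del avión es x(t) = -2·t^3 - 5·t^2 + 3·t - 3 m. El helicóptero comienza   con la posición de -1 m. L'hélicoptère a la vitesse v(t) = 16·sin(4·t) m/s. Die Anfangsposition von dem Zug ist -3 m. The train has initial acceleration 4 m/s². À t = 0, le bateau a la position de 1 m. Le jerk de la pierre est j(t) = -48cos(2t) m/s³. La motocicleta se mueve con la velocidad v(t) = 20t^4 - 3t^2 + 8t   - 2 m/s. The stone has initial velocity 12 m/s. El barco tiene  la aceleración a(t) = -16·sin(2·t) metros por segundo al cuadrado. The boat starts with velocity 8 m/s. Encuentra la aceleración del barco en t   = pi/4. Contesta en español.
De la ecuación de la aceleración a(t) = -16·sin(2·t), sustituimos t = pi/4 para obtener a = -16.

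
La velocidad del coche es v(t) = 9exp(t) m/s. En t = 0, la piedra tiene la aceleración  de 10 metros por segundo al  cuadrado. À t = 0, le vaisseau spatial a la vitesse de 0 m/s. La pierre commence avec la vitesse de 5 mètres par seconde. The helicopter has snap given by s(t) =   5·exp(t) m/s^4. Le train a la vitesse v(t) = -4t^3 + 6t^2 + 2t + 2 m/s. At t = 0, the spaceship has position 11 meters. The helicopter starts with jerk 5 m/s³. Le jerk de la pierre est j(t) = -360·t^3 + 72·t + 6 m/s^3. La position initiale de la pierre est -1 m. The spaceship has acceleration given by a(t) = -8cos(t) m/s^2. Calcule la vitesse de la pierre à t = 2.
Nous devons trouver la primitive de notre équation du jerk j(t) = -360·t^3 + 72·t + 6 2 fois. La primitive du jerk est l'accélération. En utilisant a(0) = 10, nous obtenons a(t) = -90·t^4 + 36·t^2 + 6·t + 10. La primitive de l'accélération, avec v(0) = 5, donne la vitesse: v(t) = -18·t^5 + 12·t^3 + 3·t^2 + 10·t + 5. Nous avons la vitesse v(t) = -18·t^5 + 12·t^3 + 3·t^2 + 10·t + 5. En substituant t = 2: v(2) = -443.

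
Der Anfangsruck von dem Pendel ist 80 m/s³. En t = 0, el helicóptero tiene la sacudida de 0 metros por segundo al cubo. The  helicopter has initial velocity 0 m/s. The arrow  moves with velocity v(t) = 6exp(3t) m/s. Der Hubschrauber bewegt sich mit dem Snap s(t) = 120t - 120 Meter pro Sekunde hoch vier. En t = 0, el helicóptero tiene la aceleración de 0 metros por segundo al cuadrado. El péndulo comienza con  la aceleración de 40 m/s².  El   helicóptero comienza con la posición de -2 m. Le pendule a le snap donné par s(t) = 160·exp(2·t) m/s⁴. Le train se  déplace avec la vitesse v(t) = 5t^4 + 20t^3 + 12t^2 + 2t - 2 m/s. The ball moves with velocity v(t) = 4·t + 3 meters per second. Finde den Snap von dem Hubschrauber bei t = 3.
Wir haben den Snap s(t) = 120·t - 120. Durch Einsetzen von t = 3: s(3) = 240.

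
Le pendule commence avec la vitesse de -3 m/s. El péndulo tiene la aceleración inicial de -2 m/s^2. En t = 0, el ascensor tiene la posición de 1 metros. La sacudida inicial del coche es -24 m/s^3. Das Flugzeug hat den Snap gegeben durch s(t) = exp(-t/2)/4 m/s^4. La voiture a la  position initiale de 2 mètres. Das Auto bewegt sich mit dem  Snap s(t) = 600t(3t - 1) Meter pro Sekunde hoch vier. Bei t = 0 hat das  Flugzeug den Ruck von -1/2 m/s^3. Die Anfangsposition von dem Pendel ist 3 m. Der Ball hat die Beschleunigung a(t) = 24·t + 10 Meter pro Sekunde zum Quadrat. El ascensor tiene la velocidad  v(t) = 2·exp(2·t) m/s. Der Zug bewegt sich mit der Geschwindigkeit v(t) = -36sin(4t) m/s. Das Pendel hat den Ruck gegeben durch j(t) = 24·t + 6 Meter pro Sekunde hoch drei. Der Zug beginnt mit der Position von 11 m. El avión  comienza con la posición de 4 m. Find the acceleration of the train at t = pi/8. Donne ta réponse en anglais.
Starting from velocity v(t) = -36·sin(4·t), we take 1 derivative. Differentiating velocity, we get acceleration: a(t) = -144·cos(4·t). We have acceleration a(t) = -144·cos(4·t). Substituting t = pi/8: a(pi/8) = 0.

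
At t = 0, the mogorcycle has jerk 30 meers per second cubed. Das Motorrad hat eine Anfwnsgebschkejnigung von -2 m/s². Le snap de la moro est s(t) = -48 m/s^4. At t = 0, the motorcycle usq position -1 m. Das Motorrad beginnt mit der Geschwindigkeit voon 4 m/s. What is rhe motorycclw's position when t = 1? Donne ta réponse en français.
En partant du snap s(t) = -48, nous prenons 4 intégrales. L'intégrale du snap, avec j(0) = 30, donne le jerk: j(t) = 30 - 48·t. La primitive du jerk, avec a(0) = -2, donne l'accélération: a(t) = -24·t^2 + 30·t - 2. L'intégrale de l'accélération, avec v(0) = 4, donne la vitesse: v(t) = -8·t^3 + 15·t^2 - 2·t + 4. La primitive de la vitesse, avec x(0) = -1, donne la position: x(t) = -2·t^4 + 5·t^3 - t^2 + 4·t - 1. En utilisant x(t) = -2·t^4 + 5·t^3 - t^2 + 4·t - 1 et en substituant t = 1, nous trouvons x = 5.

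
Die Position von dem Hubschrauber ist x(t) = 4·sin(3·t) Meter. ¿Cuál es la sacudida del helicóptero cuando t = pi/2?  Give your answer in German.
Wir müssen unsere Gleichung für die Position x(t) = 4·sin(3·t) 3-mal ableiten. Die Ableitung von der Position ergibt die Geschwindigkeit: v(t) = 12·cos(3·t). Durch Ableiten von der Geschwindigkeit erhalten wir die Beschleunigung: a(t) = -36·sin(3·t). Die Ableitung von der Beschleunigung ergibt den Ruck: j(t) = -108·cos(3·t). Wir haben den Ruck j(t) = -108·cos(3·t). Durch Einsetzen von t = pi/2: j(pi/2) = 0.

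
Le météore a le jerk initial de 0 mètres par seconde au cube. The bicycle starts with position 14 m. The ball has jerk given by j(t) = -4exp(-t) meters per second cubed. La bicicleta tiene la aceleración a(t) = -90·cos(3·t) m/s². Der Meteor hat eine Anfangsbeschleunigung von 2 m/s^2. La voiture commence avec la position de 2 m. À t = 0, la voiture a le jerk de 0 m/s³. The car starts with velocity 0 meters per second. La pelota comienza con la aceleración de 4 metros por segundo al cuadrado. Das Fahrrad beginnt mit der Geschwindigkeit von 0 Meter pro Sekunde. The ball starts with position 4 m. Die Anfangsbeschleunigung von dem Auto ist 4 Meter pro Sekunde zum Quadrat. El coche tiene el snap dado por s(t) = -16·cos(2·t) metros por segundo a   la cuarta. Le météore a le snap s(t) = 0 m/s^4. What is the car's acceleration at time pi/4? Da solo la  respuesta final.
The acceleration at t = pi/4 is a = 0.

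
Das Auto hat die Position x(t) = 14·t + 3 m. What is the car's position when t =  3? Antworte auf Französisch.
En utilisant x(t) = 14·t + 3 et en substituant t = 3, nous trouvons x = 45.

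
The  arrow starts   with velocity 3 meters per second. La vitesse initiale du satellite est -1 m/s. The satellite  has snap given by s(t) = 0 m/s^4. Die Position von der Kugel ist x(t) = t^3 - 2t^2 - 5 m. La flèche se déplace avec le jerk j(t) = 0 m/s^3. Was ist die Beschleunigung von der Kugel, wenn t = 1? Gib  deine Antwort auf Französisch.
Nous devons dériver notre équation de la position x(t) = t^3 - 2·t^2 - 5 2 fois. En dérivant la position, nous obtenons la vitesse: v(t) = 3·t^2 - 4·t. La dérivée de la vitesse donne l'accélération: a(t) = 6·t - 4. Nous avons l'accélération a(t) = 6·t - 4. En substituant t = 1: a(1) = 2.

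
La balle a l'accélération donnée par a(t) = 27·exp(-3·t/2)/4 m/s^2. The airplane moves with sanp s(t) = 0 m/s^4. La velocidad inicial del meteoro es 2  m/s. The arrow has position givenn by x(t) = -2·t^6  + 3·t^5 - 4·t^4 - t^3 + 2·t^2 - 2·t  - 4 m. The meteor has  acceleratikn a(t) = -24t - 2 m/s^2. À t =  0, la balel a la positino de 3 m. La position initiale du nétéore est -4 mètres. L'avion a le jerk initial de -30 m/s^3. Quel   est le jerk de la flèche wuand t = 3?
En partant de la position x(t) = -2·t^6 + 3·t^5 - 4·t^4 - t^3 + 2·t^2 - 2·t - 4, nous prenons 3 dérivées. En dérivant la position, nous obtenons la vitesse: v(t) = -12·t^5 + 15·t^4 - 16·t^3 - 3·t^2 + 4·t - 2. La dérivée de la vitesse donne l'accélération: a(t) = -60·t^4 + 60·t^3 - 48·t^2 - 6·t + 4. En dérivant l'accélération, nous obtenons le jerk: j(t) = -240·t^3 + 180·t^2 - 96·t - 6. En utilisant j(t) = -240·t^3 + 180·t^2 - 96·t - 6 et en substituant t = 3, nous trouvons j = -5154.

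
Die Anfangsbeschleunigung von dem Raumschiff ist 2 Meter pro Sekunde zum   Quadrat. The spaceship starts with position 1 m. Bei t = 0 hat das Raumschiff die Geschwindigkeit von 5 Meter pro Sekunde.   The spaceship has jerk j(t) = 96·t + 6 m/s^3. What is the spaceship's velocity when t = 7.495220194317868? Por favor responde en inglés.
We need to integrate our jerk equation j(t) = 96·t + 6 2 times. The antiderivative of jerk, with a(0) = 2, gives acceleration: a(t) = 48·t^2 + 6·t + 2. The integral of acceleration is velocity. Using v(0) = 5, we get v(t) = 16·t^3 + 3·t^2 + 2·t + 5. From the given velocity equation v(t) = 16·t^3 + 3·t^2 + 2·t + 5, we substitute t = 7.495220194317868 to get v = 6925.62816533883.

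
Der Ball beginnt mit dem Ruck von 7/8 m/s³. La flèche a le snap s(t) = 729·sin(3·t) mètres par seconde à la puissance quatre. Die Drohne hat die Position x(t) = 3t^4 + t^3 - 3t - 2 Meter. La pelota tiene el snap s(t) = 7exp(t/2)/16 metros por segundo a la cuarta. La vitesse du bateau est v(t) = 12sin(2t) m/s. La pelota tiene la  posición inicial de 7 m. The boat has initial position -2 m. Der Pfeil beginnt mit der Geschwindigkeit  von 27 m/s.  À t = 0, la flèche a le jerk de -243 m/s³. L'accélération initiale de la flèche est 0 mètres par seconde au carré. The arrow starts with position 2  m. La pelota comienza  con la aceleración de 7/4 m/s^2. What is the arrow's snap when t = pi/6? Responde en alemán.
Aus der Gleichung für den Snap s(t) = 729·sin(3·t), setzen wir t = pi/6 ein und erhalten s = 729.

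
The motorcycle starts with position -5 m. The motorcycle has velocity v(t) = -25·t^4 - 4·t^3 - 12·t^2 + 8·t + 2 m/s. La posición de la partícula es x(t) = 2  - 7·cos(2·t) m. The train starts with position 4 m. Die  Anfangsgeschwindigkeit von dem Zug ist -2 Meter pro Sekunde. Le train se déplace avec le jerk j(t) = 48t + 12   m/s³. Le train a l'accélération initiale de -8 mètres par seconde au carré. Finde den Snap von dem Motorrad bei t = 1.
Um dies zu lösen, müssen wir 3 Ableitungen unserer Gleichung für die Geschwindigkeit v(t) = -25·t^4 - 4·t^3 - 12·t^2 + 8·t + 2 nehmen. Mit d/dt von v(t) finden wir a(t) = -100·t^3 - 12·t^2 - 24·t + 8. Durch Ableiten von der Beschleunigung erhalten wir den Ruck: j(t) = -300·t^2 - 24·t - 24. Mit d/dt von j(t) finden wir s(t) = -600·t - 24. Mit s(t) = -600·t - 24 und Einsetzen von t = 1, finden wir s = -624.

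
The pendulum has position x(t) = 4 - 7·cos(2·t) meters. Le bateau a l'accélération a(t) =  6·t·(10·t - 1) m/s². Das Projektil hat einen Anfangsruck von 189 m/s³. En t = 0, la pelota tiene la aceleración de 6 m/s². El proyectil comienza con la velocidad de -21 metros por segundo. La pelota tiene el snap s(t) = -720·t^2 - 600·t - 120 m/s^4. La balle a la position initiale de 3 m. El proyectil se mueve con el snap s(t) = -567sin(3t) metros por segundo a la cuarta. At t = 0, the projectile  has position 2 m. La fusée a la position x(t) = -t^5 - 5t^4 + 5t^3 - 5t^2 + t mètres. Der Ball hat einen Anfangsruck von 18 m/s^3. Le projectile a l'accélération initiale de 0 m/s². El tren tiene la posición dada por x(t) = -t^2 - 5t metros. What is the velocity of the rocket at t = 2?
We must differentiate our position equation x(t) = -t^5 - 5·t^4 + 5·t^3 - 5·t^2 + t 1 time. The derivative of position gives velocity: v(t) = -5·t^4 - 20·t^3 + 15·t^2 - 10·t + 1. Using v(t) = -5·t^4 - 20·t^3 + 15·t^2 - 10·t + 1 and substituting t = 2, we find v = -199.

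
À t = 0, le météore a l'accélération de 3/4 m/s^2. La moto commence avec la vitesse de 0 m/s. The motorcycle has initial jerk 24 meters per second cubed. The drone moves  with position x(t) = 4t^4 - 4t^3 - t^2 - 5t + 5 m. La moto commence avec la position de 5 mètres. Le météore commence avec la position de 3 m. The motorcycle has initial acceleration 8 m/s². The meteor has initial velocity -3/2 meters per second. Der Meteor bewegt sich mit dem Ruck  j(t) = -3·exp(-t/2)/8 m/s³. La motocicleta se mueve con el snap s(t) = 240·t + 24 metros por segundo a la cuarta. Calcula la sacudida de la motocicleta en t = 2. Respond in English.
To find the answer, we compute 1 integral of s(t) = 240·t + 24. Integrating snap and using the initial condition j(0) = 24, we get j(t) = 120·t^2 + 24·t + 24. Using j(t) = 120·t^2 + 24·t + 24 and substituting t = 2, we find j = 552.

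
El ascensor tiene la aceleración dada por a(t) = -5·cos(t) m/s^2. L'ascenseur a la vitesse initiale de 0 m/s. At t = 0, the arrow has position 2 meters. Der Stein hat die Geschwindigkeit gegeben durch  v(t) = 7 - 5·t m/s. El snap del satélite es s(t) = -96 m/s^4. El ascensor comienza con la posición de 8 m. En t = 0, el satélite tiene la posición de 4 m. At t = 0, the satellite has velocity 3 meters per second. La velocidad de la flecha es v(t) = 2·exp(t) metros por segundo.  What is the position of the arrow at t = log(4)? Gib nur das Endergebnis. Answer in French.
La position à t = log(4) est x = 8.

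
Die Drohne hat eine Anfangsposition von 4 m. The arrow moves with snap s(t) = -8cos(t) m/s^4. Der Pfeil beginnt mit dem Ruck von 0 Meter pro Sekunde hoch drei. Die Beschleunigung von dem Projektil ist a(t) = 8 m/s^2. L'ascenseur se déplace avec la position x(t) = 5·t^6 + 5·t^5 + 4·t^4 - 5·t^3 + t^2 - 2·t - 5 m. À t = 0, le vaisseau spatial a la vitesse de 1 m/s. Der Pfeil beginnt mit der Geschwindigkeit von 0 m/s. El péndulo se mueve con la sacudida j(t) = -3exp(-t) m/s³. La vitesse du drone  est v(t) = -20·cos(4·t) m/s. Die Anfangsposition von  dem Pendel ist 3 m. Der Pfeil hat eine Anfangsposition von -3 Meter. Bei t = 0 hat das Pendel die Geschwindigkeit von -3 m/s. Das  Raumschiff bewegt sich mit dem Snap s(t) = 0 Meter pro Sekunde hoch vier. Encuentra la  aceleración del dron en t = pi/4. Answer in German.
Um dies zu lösen, müssen wir 1 Ableitung unserer Gleichung für die Geschwindigkeit v(t) = -20·cos(4·t) nehmen. Durch Ableiten von der Geschwindigkeit erhalten wir die Beschleunigung: a(t) = 80·sin(4·t). Mit a(t) = 80·sin(4·t) und Einsetzen von t = pi/4, finden wir a = 0.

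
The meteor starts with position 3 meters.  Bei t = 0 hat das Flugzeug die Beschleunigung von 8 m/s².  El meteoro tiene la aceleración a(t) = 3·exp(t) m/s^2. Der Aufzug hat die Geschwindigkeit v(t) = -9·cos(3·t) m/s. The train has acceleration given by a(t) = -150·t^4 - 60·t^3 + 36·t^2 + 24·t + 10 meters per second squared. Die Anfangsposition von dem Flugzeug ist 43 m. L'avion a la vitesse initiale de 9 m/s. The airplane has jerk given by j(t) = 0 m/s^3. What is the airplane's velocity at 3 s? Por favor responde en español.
Para resolver esto, necesitamos tomar 2 integrales de nuestra ecuación de la sacudida j(t) = 0. Integrando la sacudida y usando la condición inicial a(0) = 8, obtenemos a(t) = 8. Tomando ∫a(t)dt y aplicando v(0) = 9, encontramos v(t) = 8·t + 9. Usando v(t) = 8·t + 9 y sustituyendo t = 3, encontramos v = 33.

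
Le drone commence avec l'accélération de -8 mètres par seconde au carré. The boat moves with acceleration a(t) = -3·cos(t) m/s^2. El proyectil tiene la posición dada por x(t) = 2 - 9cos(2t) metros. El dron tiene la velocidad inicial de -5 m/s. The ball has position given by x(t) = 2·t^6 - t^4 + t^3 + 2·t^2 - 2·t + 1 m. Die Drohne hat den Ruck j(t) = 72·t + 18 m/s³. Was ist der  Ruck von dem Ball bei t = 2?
Ausgehend von der Position x(t) = 2·t^6 - t^4 + t^3 + 2·t^2 - 2·t + 1, nehmen wir 3 Ableitungen. Durch Ableiten von der Position erhalten wir die Geschwindigkeit: v(t) = 12·t^5 - 4·t^3 + 3·t^2 + 4·t - 2. Durch Ableiten von der Geschwindigkeit erhalten wir die Beschleunigung: a(t) = 60·t^4 - 12·t^2 + 6·t + 4. Durch Ableiten von der Beschleunigung erhalten wir den Ruck: j(t) = 240·t^3 - 24·t + 6. Aus der Gleichung für den Ruck j(t) = 240·t^3 - 24·t + 6, setzen wir t = 2 ein und erhalten j = 1878.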